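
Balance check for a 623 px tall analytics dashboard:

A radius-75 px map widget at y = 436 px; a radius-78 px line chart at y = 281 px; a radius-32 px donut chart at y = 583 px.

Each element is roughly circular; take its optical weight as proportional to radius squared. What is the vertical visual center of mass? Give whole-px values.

r² weights: map widget 75² = 5625, line chart 78² = 6084, donut chart 32² = 1024. Total = 12733.
y-moment: 5625·436 + 6084·281 + 1024·583 = 4759096; centroid 4759096/12733 ≈ 373.76.

y ≈ 374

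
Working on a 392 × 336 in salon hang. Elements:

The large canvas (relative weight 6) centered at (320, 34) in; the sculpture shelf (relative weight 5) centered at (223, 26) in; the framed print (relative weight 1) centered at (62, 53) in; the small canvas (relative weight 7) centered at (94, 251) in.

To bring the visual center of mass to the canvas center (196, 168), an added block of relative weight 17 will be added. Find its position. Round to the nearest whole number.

(194, 230)

New total weight: (6 + 5 + 1 + 7) + 17 = 36.
x: need Σw·x = 36·196 = 7056. Existing = 6·320 + 5·223 + 1·62 + 7·94 = 3755. Remainder 3301 / 17 ≈ 194.18.
y: need Σw·y = 36·168 = 6048. Existing = 6·34 + 5·26 + 1·53 + 7·251 = 2144. Remainder 3904 / 17 ≈ 229.65.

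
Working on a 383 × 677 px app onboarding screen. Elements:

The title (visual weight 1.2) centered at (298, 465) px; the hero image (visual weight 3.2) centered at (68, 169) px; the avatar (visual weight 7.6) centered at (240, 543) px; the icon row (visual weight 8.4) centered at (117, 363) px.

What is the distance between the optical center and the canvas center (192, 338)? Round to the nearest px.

Σw = 1.2 + 3.2 + 7.6 + 8.4 = 20.4.
x: (1.2·298 + 3.2·68 + 7.6·240 + 8.4·117) / 20.4 = 3382.0 / 20.4 ≈ 165.78
y: (1.2·465 + 3.2·169 + 7.6·543 + 8.4·363) / 20.4 = 8274.8 / 20.4 ≈ 405.63
From (192, 338): dx = -26.22, dy = 67.63, so the distance is √(dx²+dy²) ≈ 72.53.

≈ 73 px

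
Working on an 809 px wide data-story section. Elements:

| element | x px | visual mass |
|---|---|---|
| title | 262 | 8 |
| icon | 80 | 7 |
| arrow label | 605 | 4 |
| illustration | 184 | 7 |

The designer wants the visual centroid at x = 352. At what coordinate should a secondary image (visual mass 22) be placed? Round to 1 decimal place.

New total weight: (8 + 7 + 4 + 7) + 22 = 48.
x: target moment 48×352 = 16896; current 8·262 + 7·80 + 4·605 + 7·184 = 6364; the secondary image supplies 10532, so x = 10532/22 ≈ 478.73.

x ≈ 478.7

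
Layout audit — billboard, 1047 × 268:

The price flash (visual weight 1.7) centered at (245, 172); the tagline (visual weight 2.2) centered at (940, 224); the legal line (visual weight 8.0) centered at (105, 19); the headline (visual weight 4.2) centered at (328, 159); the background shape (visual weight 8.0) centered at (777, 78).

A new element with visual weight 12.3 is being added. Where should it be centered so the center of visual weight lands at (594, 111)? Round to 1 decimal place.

(870.2, 147.3)

New total weight: (1.7 + 2.2 + 8.0 + 4.2 + 8.0) + 12.3 = 36.4.
x: need Σw·x = 36.4·594 = 21621.6. Existing = 1.7·245 + 2.2·940 + 8.0·105 + 4.2·328 + 8.0·777 = 10918.1. Remainder 10703.5 / 12.3 ≈ 870.20.
y: need Σw·y = 36.4·111 = 4040.4. Existing = 1.7·172 + 2.2·224 + 8.0·19 + 4.2·159 + 8.0·78 = 2229.0. Remainder 1811.4 / 12.3 ≈ 147.27.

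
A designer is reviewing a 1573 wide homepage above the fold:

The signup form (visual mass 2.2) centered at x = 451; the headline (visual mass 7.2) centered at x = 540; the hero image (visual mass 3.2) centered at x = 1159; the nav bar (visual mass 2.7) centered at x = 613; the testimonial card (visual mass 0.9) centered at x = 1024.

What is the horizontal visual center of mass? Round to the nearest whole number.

Σw = 2.2 + 7.2 + 3.2 + 2.7 + 0.9 = 16.2.
x-moment: 2.2·451 + 7.2·540 + 3.2·1159 + 2.7·613 + 0.9·1024 = 11165.7; centroid 11165.7/16.2 ≈ 689.24.

x ≈ 689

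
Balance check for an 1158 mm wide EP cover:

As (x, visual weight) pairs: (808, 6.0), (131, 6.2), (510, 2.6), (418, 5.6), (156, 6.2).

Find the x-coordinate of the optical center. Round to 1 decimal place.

x ≈ 387.0

Σw = 6.0 + 6.2 + 2.6 + 5.6 + 6.2 = 26.6.
x-moment: 6.0·808 + 6.2·131 + 2.6·510 + 5.6·418 + 6.2·156 = 10294.2; centroid 10294.2/26.6 ≈ 387.00.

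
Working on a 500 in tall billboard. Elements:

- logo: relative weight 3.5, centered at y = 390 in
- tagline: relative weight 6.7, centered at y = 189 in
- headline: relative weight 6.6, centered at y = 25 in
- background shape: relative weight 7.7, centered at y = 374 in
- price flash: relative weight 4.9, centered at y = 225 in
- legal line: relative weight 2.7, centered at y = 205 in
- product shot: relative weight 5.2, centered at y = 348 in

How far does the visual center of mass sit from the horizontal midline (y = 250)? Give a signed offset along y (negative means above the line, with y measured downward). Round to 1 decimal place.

≈ -4.9 in

Σw = 3.5 + 6.7 + 6.6 + 7.7 + 4.9 + 2.7 + 5.2 = 37.3.
y-moment: 3.5·390 + 6.7·189 + 6.6·25 + 7.7·374 + 4.9·225 + 2.7·205 + 5.2·348 = 9141.7; centroid 9141.7/37.3 ≈ 245.09.
Difference: 245.09 − 250 ≈ -4.91.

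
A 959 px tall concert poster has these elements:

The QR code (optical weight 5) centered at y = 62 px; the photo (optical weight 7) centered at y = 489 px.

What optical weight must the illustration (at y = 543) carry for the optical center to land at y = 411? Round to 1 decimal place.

w ≈ 9.1

Fixed elements: Σw = 5 + 7 = 12, Σw·y = 5·62 + 7·489 = 3733.
Set Σw·y/Σw = 411: (3733 + 543w) = 411·(12 + w).
Solving: w = (411·12 − 3733) / (543 − 411) = 1199 / 132 ≈ 9.08.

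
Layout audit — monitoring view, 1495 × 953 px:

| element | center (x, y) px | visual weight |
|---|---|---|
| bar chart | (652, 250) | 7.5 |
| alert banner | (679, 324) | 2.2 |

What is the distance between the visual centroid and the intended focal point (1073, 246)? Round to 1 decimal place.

Σw = 7.5 + 2.2 = 9.7.
x: (7.5·652 + 2.2·679) / 9.7 = 6383.8 / 9.7 ≈ 658.12
y: (7.5·250 + 2.2·324) / 9.7 = 2587.8 / 9.7 ≈ 266.78
Offset from (1073, 246): Δx ≈ -414.88, Δy ≈ 20.78; distance = √(Δx² + Δy²) ≈ 415.40.

≈ 415.4 px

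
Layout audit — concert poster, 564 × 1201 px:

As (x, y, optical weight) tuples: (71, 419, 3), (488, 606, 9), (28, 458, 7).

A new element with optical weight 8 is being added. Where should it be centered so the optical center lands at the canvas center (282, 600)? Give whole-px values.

(352, 785)

New total weight: (3 + 9 + 7) + 8 = 27.
x: need Σw·x = 27·282 = 7614. Existing = 3·71 + 9·488 + 7·28 = 4801. Remainder 2813 / 8 ≈ 351.62.
y: need Σw·y = 27·600 = 16200. Existing = 3·419 + 9·606 + 7·458 = 9917. Remainder 6283 / 8 ≈ 785.38.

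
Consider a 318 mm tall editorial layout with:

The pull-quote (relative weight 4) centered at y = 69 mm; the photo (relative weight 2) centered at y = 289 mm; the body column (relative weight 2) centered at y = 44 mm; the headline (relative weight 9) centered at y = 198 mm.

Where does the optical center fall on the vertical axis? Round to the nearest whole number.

Weights sum to 4 + 2 + 2 + 9 = 17.
y: (4·69 + 2·289 + 2·44 + 9·198) / 17 = 2724 / 17 ≈ 160.24

y ≈ 160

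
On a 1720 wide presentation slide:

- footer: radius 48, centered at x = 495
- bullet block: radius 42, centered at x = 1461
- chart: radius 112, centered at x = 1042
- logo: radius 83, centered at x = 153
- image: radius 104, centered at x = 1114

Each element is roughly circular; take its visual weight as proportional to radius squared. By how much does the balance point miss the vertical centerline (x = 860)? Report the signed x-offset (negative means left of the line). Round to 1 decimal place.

r² weights: footer 48² = 2304, bullet block 42² = 1764, chart 112² = 12544, logo 83² = 6889, image 104² = 10816. Total = 34317.
Σw·x = 2304·495 + 1764·1461 + 12544·1042 + 6889·153 + 10816·1114 = 29891573, so x̄ = 29891573/34317 ≈ 871.04.
Offset from x = 860: 871.04 − 860 ≈ 11.04.

≈ 11.0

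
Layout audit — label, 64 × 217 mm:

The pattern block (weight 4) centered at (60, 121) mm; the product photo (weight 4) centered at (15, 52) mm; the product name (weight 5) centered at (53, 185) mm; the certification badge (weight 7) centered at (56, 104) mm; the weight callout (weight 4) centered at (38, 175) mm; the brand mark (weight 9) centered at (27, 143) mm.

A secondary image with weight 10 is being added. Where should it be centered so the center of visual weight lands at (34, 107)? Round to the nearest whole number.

New total weight: (4 + 4 + 5 + 7 + 4 + 9) + 10 = 43.
Along x: (1352 + 10·x) / 43 = 34 (existing moment 4·60 + 4·15 + 5·53 + 7·56 + 4·38 + 9·27 = 1352) ⇒ x = (1462 − 1352) / 10 ≈ 11.00.
Along y: (4332 + 10·y) / 43 = 107 (existing moment 4·121 + 4·52 + 5·185 + 7·104 + 4·175 + 9·143 = 4332) ⇒ y = (4601 − 4332) / 10 ≈ 26.90.

(11, 27)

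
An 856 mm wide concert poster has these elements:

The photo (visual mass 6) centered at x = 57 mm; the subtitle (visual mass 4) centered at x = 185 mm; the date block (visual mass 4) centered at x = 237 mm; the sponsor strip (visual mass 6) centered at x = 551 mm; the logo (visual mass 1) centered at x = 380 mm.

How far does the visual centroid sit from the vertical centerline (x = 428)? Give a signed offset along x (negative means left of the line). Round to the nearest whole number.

Σw = 6 + 4 + 4 + 6 + 1 = 21.
Σw·x = 6·57 + 4·185 + 4·237 + 6·551 + 1·380 = 5716, so x̄ = 5716/21 ≈ 272.19.
Against x = 428, that's 272.19 − 428 = -155.81.

≈ -156 mm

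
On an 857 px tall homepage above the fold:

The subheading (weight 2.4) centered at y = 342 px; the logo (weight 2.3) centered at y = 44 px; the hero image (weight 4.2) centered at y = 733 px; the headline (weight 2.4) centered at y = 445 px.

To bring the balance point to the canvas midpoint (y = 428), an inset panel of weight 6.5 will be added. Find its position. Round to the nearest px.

y ≈ 392

New total weight: (2.4 + 2.3 + 4.2 + 2.4) + 6.5 = 17.8.
y: need Σw·y = 17.8·428 = 7618.4. Existing = 2.4·342 + 2.3·44 + 4.2·733 + 2.4·445 = 5068.6. Remainder 2549.8 / 6.5 ≈ 392.28.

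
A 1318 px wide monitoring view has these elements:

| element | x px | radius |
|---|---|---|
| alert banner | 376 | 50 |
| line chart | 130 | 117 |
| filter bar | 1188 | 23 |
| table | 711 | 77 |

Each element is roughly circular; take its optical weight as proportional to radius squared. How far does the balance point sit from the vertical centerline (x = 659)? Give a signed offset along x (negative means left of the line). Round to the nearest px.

r² weights: alert banner 50² = 2500, line chart 117² = 13689, filter bar 23² = 529, table 77² = 5929. Total = 22647.
x-moment: 2500·376 + 13689·130 + 529·1188 + 5929·711 = 7563541; centroid 7563541/22647 ≈ 333.98.
Against x = 659, that's 333.98 − 659 = -325.02.

≈ -325 px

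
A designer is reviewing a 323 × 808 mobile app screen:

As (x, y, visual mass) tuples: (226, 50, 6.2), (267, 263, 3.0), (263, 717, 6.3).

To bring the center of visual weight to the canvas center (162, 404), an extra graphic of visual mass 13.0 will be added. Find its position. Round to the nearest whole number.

(58, 454)

New total weight: (6.2 + 3.0 + 6.3) + 13.0 = 28.5.
Along x: (3859.1 + 13.0·x) / 28.5 = 162 (existing moment 6.2·226 + 3.0·267 + 6.3·263 = 3859.1) ⇒ x = (4617.0 − 3859.1) / 13.0 ≈ 58.30.
Along y: (5616.1 + 13.0·y) / 28.5 = 404 (existing moment 6.2·50 + 3.0·263 + 6.3·717 = 5616.1) ⇒ y = (11514.0 − 5616.1) / 13.0 ≈ 453.68.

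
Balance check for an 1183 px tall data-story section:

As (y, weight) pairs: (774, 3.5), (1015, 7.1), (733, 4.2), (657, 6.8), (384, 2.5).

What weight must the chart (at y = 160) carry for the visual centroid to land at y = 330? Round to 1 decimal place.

w ≈ 61.6

Fixed elements: Σw = 3.5 + 7.1 + 4.2 + 6.8 + 2.5 = 24.1, Σw·y = 3.5·774 + 7.1·1015 + 4.2·733 + 6.8·657 + 2.5·384 = 18421.7.
For the centroid to hit 330: (18421.7 + w·160) / (24.1 + w) = 330.
Solving: w = (330·24.1 − 18421.7) / (160 − 330) = -10468.7 / -170 ≈ 61.58.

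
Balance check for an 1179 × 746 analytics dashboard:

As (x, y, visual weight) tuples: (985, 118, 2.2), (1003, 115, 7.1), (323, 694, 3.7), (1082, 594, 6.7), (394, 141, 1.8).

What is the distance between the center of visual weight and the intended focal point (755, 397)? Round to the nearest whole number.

≈ 107

Total weight = 2.2 + 7.1 + 3.7 + 6.7 + 1.8 = 21.5.
x-moment: 2.2·985 + 7.1·1003 + 3.7·323 + 6.7·1082 + 1.8·394 = 18442.0; centroid 18442.0/21.5 ≈ 857.77.
y-moment: 2.2·118 + 7.1·115 + 3.7·694 + 6.7·594 + 1.8·141 = 7877.5; centroid 7877.5/21.5 ≈ 366.40.
Offset from (755, 397): Δx ≈ 102.77, Δy ≈ -30.60; distance = √(Δx² + Δy²) ≈ 107.23.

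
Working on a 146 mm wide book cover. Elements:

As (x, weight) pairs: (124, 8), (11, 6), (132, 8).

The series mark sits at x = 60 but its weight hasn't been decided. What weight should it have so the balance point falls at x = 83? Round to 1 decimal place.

Existing Σw = 22 (8 + 6 + 8); existing moment 8·124 + 6·11 + 8·132 = 2114.
Balance at x = 83 requires (2114 + w·60) / (22 + w) = 83.
Rearranging, w·(60 − 83) = 83·22 − 2114 = -288, so w ≈ -288/-23 = 12.52.

w ≈ 12.5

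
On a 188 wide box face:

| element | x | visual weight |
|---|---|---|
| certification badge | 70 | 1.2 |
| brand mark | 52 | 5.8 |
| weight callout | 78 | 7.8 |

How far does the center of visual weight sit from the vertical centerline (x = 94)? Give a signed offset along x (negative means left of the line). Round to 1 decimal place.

Total weight = 1.2 + 5.8 + 7.8 = 14.8.
Σw·x = 1.2·70 + 5.8·52 + 7.8·78 = 994.0, so x̄ = 994.0/14.8 ≈ 67.16.
Offset from x = 94: 67.16 − 94 ≈ -26.84.

≈ -26.8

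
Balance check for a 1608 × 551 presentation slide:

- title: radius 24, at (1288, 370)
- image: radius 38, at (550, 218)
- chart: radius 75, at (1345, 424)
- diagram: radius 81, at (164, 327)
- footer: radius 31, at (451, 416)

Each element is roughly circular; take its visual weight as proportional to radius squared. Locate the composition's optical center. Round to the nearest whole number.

r² weights: title 24² = 576, image 38² = 1444, chart 75² = 5625, diagram 81² = 6561, footer 31² = 961. Total = 15167.
x: (576·1288 + 1444·550 + 5625·1345 + 6561·164 + 961·451) / 15167 = 10611128 / 15167 ≈ 699.62
y: (576·370 + 1444·218 + 5625·424 + 6561·327 + 961·416) / 15167 = 5458135 / 15167 ≈ 359.87

(700, 360)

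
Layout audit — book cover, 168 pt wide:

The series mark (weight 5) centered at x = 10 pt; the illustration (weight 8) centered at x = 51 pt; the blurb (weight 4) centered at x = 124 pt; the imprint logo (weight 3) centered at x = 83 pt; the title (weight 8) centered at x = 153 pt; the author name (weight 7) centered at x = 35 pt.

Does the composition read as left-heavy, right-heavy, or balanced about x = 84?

left-heavy

Σw = 5 + 8 + 4 + 3 + 8 + 7 = 35.
x-moment: 5·10 + 8·51 + 4·124 + 3·83 + 8·153 + 7·35 = 2672; centroid 2672/35 ≈ 76.34.
76.3 lies left of the midline 84, so the layout is left-heavy.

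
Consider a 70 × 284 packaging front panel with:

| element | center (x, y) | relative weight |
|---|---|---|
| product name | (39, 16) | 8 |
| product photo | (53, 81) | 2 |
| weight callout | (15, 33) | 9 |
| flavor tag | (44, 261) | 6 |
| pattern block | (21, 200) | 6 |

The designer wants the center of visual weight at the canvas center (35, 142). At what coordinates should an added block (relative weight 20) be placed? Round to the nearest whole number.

New total weight: (8 + 2 + 9 + 6 + 6) + 20 = 51.
Along x: (943 + 20·x) / 51 = 35 (existing moment 8·39 + 2·53 + 9·15 + 6·44 + 6·21 = 943) ⇒ x = (1785 − 943) / 20 ≈ 42.10.
Along y: (3353 + 20·y) / 51 = 142 (existing moment 8·16 + 2·81 + 9·33 + 6·261 + 6·200 = 3353) ⇒ y = (7242 − 3353) / 20 ≈ 194.45.

(42, 194)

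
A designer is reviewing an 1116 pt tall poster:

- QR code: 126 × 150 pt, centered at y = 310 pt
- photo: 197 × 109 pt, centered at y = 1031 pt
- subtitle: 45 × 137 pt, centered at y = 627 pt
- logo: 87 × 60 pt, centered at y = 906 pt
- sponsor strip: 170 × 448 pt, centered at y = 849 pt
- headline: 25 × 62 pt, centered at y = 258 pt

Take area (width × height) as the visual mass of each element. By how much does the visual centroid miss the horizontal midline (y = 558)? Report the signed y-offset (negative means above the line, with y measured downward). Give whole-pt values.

Taking area as weight: QR code 126·150 = 18900, photo 197·109 = 21473, subtitle 45·137 = 6165, logo 87·60 = 5220, sponsor strip 170·448 = 76160, headline 25·62 = 1550. Sum 129468.
y: (18900·310 + 21473·1031 + 6165·627 + 5220·906 + 76160·849 + 1550·258) / 129468 = 101652178 / 129468 ≈ 785.15
Offset from y = 558: 785.15 − 558 ≈ 227.15.

≈ 227 pt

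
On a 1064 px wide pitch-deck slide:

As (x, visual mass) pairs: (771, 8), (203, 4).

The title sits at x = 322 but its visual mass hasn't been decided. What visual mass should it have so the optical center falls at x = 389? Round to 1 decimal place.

Known weights sum to 8 + 4 = 12; their moment is 8·771 + 4·203 = 6980.
Set Σw·x/Σw = 389: (6980 + 322w) = 389·(12 + w).
Solving: w = (389·12 − 6980) / (322 − 389) = -2312 / -67 ≈ 34.51.

w ≈ 34.5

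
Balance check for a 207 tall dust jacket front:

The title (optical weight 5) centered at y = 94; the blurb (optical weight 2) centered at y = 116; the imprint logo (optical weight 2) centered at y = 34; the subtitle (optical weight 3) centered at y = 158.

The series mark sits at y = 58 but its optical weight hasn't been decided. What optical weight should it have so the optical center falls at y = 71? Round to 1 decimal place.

Existing Σw = 12 (5 + 2 + 2 + 3); existing moment 5·94 + 2·116 + 2·34 + 3·158 = 1244.
For the centroid to hit 71: (1244 + w·58) / (12 + w) = 71.
Rearranging, w·(58 − 71) = 71·12 − 1244 = -392, so w ≈ -392/-13 = 30.15.

w ≈ 30.2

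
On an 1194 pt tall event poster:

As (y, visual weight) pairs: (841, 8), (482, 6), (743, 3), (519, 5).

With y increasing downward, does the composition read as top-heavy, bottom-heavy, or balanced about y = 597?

Weights sum to 8 + 6 + 3 + 5 = 22.
y-moment: 8·841 + 6·482 + 3·743 + 5·519 = 14444; centroid 14444/22 ≈ 656.55.
Since 656.5 is below (larger y than) 597, the composition reads bottom-heavy.

bottom-heavy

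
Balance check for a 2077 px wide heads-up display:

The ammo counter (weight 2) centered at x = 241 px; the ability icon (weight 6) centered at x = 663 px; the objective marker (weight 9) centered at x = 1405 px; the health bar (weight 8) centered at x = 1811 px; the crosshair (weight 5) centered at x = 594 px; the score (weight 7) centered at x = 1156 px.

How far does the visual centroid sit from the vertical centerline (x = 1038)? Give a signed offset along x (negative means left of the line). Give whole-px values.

≈ 115 px

Weights sum to 2 + 6 + 9 + 8 + 5 + 7 = 37.
x: (2·241 + 6·663 + 9·1405 + 8·1811 + 5·594 + 7·1156) / 37 = 42655 / 37 ≈ 1152.84
Difference: 1152.84 − 1038 ≈ 114.84.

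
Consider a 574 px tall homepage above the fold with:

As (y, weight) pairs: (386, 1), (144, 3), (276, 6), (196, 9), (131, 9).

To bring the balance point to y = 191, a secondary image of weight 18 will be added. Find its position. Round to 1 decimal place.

y ≈ 187.2

With the secondary image, Σw becomes 1 + 3 + 6 + 9 + 9 + 18 = 46.
y: need Σw·y = 46·191 = 8786. Existing = 1·386 + 3·144 + 6·276 + 9·196 + 9·131 = 5417. Remainder 3369 / 18 ≈ 187.17.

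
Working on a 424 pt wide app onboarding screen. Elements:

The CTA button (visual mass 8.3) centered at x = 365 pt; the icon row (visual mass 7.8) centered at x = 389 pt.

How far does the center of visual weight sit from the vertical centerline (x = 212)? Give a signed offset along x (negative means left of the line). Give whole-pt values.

Total weight = 8.3 + 7.8 = 16.1.
x-moment: 8.3·365 + 7.8·389 = 6063.7; centroid 6063.7/16.1 ≈ 376.63.
Against x = 212, that's 376.63 − 212 = 164.63.

≈ 165 pt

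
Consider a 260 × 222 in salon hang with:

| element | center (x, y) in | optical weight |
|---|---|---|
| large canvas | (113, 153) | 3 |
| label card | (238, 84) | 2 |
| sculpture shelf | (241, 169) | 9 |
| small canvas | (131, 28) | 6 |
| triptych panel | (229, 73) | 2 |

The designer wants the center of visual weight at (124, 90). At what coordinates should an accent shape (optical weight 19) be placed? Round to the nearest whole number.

After adding the accent shape, total weight = 3 + 2 + 9 + 6 + 2 + 19 = 41.
x: need Σw·x = 41·124 = 5084. Existing = 3·113 + 2·238 + 9·241 + 6·131 + 2·229 = 4228. Remainder 856 / 19 ≈ 45.05.
y: need Σw·y = 41·90 = 3690. Existing = 3·153 + 2·84 + 9·169 + 6·28 + 2·73 = 2462. Remainder 1228 / 19 ≈ 64.63.

(45, 65)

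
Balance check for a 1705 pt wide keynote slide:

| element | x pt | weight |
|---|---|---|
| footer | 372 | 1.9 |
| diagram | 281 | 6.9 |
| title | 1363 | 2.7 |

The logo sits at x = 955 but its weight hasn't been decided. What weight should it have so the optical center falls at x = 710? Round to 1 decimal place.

Existing Σw = 11.5 (1.9 + 6.9 + 2.7); existing moment 1.9·372 + 6.9·281 + 2.7·1363 = 6325.8.
Set Σw·x/Σw = 710: (6325.8 + 955w) = 710·(11.5 + w).
Solving: w = (710·11.5 − 6325.8) / (955 − 710) = 1839.2 / 245 ≈ 7.51.

w ≈ 7.5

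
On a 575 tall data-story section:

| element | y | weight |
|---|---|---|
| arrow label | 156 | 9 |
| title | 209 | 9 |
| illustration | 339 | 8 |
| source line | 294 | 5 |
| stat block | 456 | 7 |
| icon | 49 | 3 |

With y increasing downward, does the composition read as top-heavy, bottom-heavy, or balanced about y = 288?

Σw = 9 + 9 + 8 + 5 + 7 + 3 = 41.
y: (9·156 + 9·209 + 8·339 + 5·294 + 7·456 + 3·49) / 41 = 10806 / 41 ≈ 263.56
263.6 lies above (smaller y than) the midline 288, so the layout is top-heavy.

top-heavy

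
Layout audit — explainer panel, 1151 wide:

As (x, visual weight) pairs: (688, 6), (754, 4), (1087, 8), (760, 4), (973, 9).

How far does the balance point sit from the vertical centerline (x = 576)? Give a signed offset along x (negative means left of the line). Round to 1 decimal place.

≈ 315.5

Weights sum to 6 + 4 + 8 + 4 + 9 = 31.
Σw·x = 6·688 + 4·754 + 8·1087 + 4·760 + 9·973 = 27637, so x̄ = 27637/31 ≈ 891.52.
Against x = 576, that's 891.52 − 576 = 315.52.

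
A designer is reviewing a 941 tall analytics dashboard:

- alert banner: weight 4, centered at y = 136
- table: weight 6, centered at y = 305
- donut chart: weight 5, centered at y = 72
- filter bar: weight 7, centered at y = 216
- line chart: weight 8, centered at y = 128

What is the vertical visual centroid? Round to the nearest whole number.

y ≈ 176

Weights sum to 4 + 6 + 5 + 7 + 8 = 30.
y-moment: 4·136 + 6·305 + 5·72 + 7·216 + 8·128 = 5270; centroid 5270/30 ≈ 175.67.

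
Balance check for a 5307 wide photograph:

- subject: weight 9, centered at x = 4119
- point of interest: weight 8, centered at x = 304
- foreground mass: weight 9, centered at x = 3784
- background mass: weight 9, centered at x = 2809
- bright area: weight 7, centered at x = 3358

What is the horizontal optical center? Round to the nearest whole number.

x ≈ 2913

Total weight = 9 + 8 + 9 + 9 + 7 = 42.
x-moment: 9·4119 + 8·304 + 9·3784 + 9·2809 + 7·3358 = 122346; centroid 122346/42 ≈ 2913.00.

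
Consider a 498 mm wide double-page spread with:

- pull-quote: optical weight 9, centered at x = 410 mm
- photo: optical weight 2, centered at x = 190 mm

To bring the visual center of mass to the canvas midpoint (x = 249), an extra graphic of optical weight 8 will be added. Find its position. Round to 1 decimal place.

x ≈ 82.6

With the extra graphic, Σw becomes 9 + 2 + 8 = 19.
Along x: (4070 + 8·x) / 19 = 249 (existing moment 9·410 + 2·190 = 4070) ⇒ x = (4731 − 4070) / 8 ≈ 82.62.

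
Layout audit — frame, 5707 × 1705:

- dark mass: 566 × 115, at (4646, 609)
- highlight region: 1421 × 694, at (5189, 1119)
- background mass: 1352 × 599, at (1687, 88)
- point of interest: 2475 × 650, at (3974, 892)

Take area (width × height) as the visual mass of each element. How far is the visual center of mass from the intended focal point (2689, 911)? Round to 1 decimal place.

≈ 1118.9

Areas: dark mass 566·115 = 65090, highlight region 1421·694 = 986174, background mass 1352·599 = 809848, point of interest 2475·650 = 1608750. Total weight = 3469862.
Σw·x = 65090·4646 + 986174·5189 + 809848·1687 + 1608750·3974 = 13179051102, so x̄ = 13179051102/3469862 ≈ 3798.15.
Σw·y = 65090·609 + 986174·1119 + 809848·88 + 1608750·892 = 2649440140, so ȳ = 2649440140/3469862 ≈ 763.56.
From (2689, 911): dx = 1109.15, dy = -147.44, so the distance is √(dx²+dy²) ≈ 1118.91.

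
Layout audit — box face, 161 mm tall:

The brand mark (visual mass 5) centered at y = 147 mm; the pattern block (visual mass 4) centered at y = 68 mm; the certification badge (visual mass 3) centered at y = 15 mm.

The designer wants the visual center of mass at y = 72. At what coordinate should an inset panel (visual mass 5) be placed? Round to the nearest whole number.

With the inset panel, Σw becomes 5 + 4 + 3 + 5 = 17.
y: need Σw·y = 17·72 = 1224. Existing = 5·147 + 4·68 + 3·15 = 1052. Remainder 172 / 5 ≈ 34.40.

y ≈ 34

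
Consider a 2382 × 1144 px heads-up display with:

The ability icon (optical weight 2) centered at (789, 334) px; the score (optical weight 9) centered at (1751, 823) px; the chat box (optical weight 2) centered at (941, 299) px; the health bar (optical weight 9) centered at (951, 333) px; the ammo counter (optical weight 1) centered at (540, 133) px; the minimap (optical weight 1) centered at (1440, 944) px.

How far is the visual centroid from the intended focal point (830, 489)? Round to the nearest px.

Total weight = 2 + 9 + 2 + 9 + 1 + 1 = 24.
x-moment: 2·789 + 9·1751 + 2·941 + 9·951 + 1·540 + 1·1440 = 29758; centroid 29758/24 ≈ 1239.92.
y-moment: 2·334 + 9·823 + 2·299 + 9·333 + 1·133 + 1·944 = 12747; centroid 12747/24 ≈ 531.12.
Relative to (830, 489): Δ = (409.92, 42.12); |Δ| = √(409.92² + 42.12²) ≈ 412.08.

≈ 412 px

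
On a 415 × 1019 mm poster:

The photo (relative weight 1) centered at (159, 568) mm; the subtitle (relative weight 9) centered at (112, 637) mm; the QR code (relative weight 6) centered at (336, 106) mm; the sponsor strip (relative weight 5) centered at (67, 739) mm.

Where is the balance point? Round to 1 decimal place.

(167.5, 506.3)

Σw = 1 + 9 + 6 + 5 = 21.
Σw·x = 1·159 + 9·112 + 6·336 + 5·67 = 3518, so x̄ = 3518/21 ≈ 167.52.
Σw·y = 1·568 + 9·637 + 6·106 + 5·739 = 10632, so ȳ = 10632/21 ≈ 506.29.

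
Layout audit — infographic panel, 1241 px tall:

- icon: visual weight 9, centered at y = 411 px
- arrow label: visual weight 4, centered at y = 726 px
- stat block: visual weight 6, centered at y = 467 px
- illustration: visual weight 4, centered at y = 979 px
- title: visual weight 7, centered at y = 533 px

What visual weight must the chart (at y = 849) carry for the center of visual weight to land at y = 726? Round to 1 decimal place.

w ≈ 38.4

Existing Σw = 30 (9 + 4 + 6 + 4 + 7); existing moment 9·411 + 4·726 + 6·467 + 4·979 + 7·533 = 17052.
Balance at y = 726 requires (17052 + w·849) / (30 + w) = 726.
So w = (726·30 − 17052)/(849 − 726) = 4728/123 ≈ 38.44.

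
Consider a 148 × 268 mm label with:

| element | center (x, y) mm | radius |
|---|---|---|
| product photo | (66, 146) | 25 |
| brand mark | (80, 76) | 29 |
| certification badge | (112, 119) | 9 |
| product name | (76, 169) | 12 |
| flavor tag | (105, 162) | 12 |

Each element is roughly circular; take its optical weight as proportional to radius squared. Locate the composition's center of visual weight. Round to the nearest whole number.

(78, 116)

r² weights: product photo 25² = 625, brand mark 29² = 841, certification badge 9² = 81, product name 12² = 144, flavor tag 12² = 144. Total = 1835.
Σw·x = 625·66 + 841·80 + 81·112 + 144·76 + 144·105 = 143666, so x̄ = 143666/1835 ≈ 78.29.
Σw·y = 625·146 + 841·76 + 81·119 + 144·169 + 144·162 = 212469, so ȳ = 212469/1835 ≈ 115.79.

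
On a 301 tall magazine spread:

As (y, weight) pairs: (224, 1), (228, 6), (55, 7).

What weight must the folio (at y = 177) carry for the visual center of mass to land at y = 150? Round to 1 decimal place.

Existing Σw = 14 (1 + 6 + 7); existing moment 1·224 + 6·228 + 7·55 = 1977.
Balance at y = 150 requires (1977 + w·177) / (14 + w) = 150.
Solving: w = (150·14 − 1977) / (177 − 150) = 123 / 27 ≈ 4.56.

w ≈ 4.6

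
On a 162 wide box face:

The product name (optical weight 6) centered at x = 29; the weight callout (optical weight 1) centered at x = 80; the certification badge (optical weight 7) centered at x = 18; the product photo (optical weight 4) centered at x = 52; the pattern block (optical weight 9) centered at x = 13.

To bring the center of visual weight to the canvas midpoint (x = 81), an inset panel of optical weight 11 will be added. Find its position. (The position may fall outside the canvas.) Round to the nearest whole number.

x ≈ 216

New total weight: (6 + 1 + 7 + 4 + 9) + 11 = 38.
x: target moment 38×81 = 3078; current 6·29 + 1·80 + 7·18 + 4·52 + 9·13 = 705; the inset panel supplies 2373, so x = 2373/11 ≈ 215.73.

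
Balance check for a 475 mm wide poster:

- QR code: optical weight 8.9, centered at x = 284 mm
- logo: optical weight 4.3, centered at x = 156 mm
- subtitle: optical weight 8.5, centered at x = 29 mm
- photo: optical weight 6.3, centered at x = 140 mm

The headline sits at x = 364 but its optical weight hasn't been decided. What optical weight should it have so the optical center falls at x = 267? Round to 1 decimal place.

Fixed elements: Σw = 8.9 + 4.3 + 8.5 + 6.3 = 28.0, Σw·x = 8.9·284 + 4.3·156 + 8.5·29 + 6.3·140 = 4326.9.
Balance at x = 267 requires (4326.9 + w·364) / (28.0 + w) = 267.
Rearranging, w·(364 − 267) = 267·28.0 − 4326.9 = 3149.1, so w ≈ 3149.1/97 = 32.46.

w ≈ 32.5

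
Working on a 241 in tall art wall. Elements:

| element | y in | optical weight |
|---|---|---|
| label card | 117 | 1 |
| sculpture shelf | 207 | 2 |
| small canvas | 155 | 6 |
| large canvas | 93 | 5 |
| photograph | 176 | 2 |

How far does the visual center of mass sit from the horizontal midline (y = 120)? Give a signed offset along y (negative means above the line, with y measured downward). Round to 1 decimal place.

Σw = 1 + 2 + 6 + 5 + 2 = 16.
Σw·y = 1·117 + 2·207 + 6·155 + 5·93 + 2·176 = 2278, so ȳ = 2278/16 ≈ 142.38.
Difference: 142.38 − 120 ≈ 22.38.

≈ 22.4 in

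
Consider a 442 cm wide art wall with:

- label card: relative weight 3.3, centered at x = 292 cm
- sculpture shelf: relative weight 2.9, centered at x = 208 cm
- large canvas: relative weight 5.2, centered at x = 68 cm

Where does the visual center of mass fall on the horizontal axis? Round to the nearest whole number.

x ≈ 168

Weights sum to 3.3 + 2.9 + 5.2 = 11.4.
Σw·x = 3.3·292 + 2.9·208 + 5.2·68 = 1920.4, so x̄ = 1920.4/11.4 ≈ 168.46.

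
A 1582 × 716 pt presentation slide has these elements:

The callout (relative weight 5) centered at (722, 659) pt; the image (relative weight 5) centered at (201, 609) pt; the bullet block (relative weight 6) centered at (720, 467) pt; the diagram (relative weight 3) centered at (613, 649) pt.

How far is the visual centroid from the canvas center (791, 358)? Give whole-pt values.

≈ 318 pt

Total weight = 5 + 5 + 6 + 3 = 19.
Σw·x = 5·722 + 5·201 + 6·720 + 3·613 = 10774, so x̄ = 10774/19 ≈ 567.05.
Σw·y = 5·659 + 5·609 + 6·467 + 3·649 = 11089, so ȳ = 11089/19 ≈ 583.63.
From (791, 358): dx = -223.95, dy = 225.63, so the distance is √(dx²+dy²) ≈ 317.90.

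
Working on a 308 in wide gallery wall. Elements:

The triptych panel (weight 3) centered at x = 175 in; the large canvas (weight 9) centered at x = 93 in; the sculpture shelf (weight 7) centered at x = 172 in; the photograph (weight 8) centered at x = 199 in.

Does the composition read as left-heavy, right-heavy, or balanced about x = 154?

balanced

Weights sum to 3 + 9 + 7 + 8 = 27.
x: (3·175 + 9·93 + 7·172 + 8·199) / 27 = 4158 / 27 ≈ 154.00
That equals the midline 154 — balanced.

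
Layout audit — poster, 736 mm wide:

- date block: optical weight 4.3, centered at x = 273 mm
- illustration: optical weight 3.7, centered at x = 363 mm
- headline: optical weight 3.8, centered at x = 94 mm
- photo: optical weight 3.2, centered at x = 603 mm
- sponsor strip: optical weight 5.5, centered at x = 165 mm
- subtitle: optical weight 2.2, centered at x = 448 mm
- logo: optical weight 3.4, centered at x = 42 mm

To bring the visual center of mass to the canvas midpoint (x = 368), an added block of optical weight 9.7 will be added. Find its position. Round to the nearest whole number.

After adding the added block, total weight = 4.3 + 3.7 + 3.8 + 3.2 + 5.5 + 2.2 + 3.4 + 9.7 = 35.8.
x: target moment 35.8×368 = 13174.4; current 4.3·273 + 3.7·363 + 3.8·94 + 3.2·603 + 5.5·165 + 2.2·448 + 3.4·42 = 6839.7; the added block supplies 6334.7, so x = 6334.7/9.7 ≈ 653.06.

x ≈ 653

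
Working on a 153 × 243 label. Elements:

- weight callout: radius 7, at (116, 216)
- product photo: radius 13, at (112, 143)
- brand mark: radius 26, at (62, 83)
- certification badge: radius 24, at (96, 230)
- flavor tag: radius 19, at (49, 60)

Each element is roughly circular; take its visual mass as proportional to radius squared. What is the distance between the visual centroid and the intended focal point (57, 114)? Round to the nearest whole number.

r² weights: weight callout 7² = 49, product photo 13² = 169, brand mark 26² = 676, certification badge 24² = 576, flavor tag 19² = 361. Total = 1831.
x-moment: 49·116 + 169·112 + 676·62 + 576·96 + 361·49 = 139509; centroid 139509/1831 ≈ 76.19.
y-moment: 49·216 + 169·143 + 676·83 + 576·230 + 361·60 = 244999; centroid 244999/1831 ≈ 133.81.
Relative to (57, 114): Δ = (19.19, 19.81); |Δ| = √(19.19² + 19.81²) ≈ 27.58.

≈ 28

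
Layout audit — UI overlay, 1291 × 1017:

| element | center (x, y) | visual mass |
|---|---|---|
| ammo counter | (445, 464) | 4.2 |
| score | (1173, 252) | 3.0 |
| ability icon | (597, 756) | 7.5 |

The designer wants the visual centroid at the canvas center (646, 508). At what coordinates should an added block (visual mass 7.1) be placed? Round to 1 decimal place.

(594.0, 380.2)

With the added block, Σw becomes 4.2 + 3.0 + 7.5 + 7.1 = 21.8.
x: need Σw·x = 21.8·646 = 14082.8. Existing = 4.2·445 + 3.0·1173 + 7.5·597 = 9865.5. Remainder 4217.3 / 7.1 ≈ 593.99.
y: need Σw·y = 21.8·508 = 11074.4. Existing = 4.2·464 + 3.0·252 + 7.5·756 = 8374.8. Remainder 2699.6 / 7.1 ≈ 380.23.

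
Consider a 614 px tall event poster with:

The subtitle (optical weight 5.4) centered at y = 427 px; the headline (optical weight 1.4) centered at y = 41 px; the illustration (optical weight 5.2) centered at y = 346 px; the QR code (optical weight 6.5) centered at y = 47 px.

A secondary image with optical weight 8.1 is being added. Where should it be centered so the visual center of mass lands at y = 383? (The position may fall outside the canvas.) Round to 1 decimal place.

After adding the secondary image, total weight = 5.4 + 1.4 + 5.2 + 6.5 + 8.1 = 26.6.
y: target moment 26.6×383 = 10187.8; current 5.4·427 + 1.4·41 + 5.2·346 + 6.5·47 = 4467.9; the secondary image supplies 5719.9, so y = 5719.9/8.1 ≈ 706.16.

y ≈ 706.2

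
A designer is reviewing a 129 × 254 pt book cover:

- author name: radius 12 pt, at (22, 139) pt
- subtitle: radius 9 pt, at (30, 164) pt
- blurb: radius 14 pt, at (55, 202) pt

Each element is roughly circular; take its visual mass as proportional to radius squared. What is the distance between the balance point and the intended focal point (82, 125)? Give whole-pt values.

≈ 65 pt

r² weights: author name 12² = 144, subtitle 9² = 81, blurb 14² = 196. Total = 421.
x-moment: 144·22 + 81·30 + 196·55 = 16378; centroid 16378/421 ≈ 38.90.
y-moment: 144·139 + 81·164 + 196·202 = 72892; centroid 72892/421 ≈ 173.14.
From (82, 125): dx = -43.10, dy = 48.14, so the distance is √(dx²+dy²) ≈ 64.61.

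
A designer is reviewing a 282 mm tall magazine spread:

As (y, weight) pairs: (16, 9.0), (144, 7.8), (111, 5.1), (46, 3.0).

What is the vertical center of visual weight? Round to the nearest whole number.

y ≈ 79

Σw = 9.0 + 7.8 + 5.1 + 3.0 = 24.9.
y-moment: 9.0·16 + 7.8·144 + 5.1·111 + 3.0·46 = 1971.3; centroid 1971.3/24.9 ≈ 79.17.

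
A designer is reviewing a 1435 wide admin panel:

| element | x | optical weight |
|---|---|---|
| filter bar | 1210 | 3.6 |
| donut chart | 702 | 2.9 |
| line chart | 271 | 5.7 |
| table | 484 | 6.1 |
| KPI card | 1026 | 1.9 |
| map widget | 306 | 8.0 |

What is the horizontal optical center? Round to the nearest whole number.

x ≈ 542

Σw = 3.6 + 2.9 + 5.7 + 6.1 + 1.9 + 8.0 = 28.2.
x: (3.6·1210 + 2.9·702 + 5.7·271 + 6.1·484 + 1.9·1026 + 8.0·306) / 28.2 = 15286.3 / 28.2 ≈ 542.07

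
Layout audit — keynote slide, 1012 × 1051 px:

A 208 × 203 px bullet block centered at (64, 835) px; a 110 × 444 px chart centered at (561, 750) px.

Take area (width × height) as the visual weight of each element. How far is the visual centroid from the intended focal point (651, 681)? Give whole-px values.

≈ 338 px

Taking area as weight: bullet block 208·203 = 42224, chart 110·444 = 48840. Sum 91064.
x-moment: 42224·64 + 48840·561 = 30101576; centroid 30101576/91064 ≈ 330.55.
y-moment: 42224·835 + 48840·750 = 71887040; centroid 71887040/91064 ≈ 789.41.
Offset from (651, 681): Δx ≈ -320.45, Δy ≈ 108.41; distance = √(Δx² + Δy²) ≈ 338.29.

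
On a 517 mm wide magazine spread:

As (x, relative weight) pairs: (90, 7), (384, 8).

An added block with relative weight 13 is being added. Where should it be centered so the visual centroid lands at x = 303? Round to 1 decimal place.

With the added block, Σw becomes 7 + 8 + 13 = 28.
x: need Σw·x = 28·303 = 8484. Existing = 7·90 + 8·384 = 3702. Remainder 4782 / 13 ≈ 367.85.

x ≈ 367.8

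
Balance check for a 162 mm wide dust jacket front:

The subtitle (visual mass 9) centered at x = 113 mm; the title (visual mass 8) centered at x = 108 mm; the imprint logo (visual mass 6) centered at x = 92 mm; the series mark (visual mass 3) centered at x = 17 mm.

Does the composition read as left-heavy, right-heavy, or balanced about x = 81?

right-heavy

Total weight = 9 + 8 + 6 + 3 = 26.
x: (9·113 + 8·108 + 6·92 + 3·17) / 26 = 2484 / 26 ≈ 95.54
95.5 vs midline 81 → right-heavy.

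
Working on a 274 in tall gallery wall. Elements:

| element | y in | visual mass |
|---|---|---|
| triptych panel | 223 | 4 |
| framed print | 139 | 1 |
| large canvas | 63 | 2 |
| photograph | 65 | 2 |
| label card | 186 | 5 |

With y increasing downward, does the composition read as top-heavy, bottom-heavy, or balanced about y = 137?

bottom-heavy

Weights sum to 4 + 1 + 2 + 2 + 5 = 14.
y: (4·223 + 1·139 + 2·63 + 2·65 + 5·186) / 14 = 2217 / 14 ≈ 158.36
Since 158.4 is below (larger y than) 137, the composition reads bottom-heavy.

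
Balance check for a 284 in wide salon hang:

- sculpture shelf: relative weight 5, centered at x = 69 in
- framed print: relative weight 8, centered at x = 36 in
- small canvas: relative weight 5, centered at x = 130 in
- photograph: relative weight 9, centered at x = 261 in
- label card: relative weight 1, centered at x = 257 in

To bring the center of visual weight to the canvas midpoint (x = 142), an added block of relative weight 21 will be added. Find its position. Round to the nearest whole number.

x ≈ 146

After adding the added block, total weight = 5 + 8 + 5 + 9 + 1 + 21 = 49.
x: target moment 49×142 = 6958; current 5·69 + 8·36 + 5·130 + 9·261 + 1·257 = 3889; the added block supplies 3069, so x = 3069/21 ≈ 146.14.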